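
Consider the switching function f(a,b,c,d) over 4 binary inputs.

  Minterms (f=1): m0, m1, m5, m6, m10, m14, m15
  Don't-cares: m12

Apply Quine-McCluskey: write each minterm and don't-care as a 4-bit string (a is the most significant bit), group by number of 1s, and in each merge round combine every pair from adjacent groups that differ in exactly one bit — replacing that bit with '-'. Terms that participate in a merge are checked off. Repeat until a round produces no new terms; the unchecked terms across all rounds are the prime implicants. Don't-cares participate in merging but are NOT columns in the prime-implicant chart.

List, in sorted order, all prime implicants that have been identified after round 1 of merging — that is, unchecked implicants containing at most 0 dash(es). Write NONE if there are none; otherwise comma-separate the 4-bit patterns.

NONE

Round 0: 0000✓ 0001✓ 0101✓ 0110✓ 1010✓ 1100✓ 1110✓ 1111✓
Round 1: -110 0-01 000- 1-10 11-0 111-
PIs = {-110, 0-01, 000-, 1-10, 11-0, 111-}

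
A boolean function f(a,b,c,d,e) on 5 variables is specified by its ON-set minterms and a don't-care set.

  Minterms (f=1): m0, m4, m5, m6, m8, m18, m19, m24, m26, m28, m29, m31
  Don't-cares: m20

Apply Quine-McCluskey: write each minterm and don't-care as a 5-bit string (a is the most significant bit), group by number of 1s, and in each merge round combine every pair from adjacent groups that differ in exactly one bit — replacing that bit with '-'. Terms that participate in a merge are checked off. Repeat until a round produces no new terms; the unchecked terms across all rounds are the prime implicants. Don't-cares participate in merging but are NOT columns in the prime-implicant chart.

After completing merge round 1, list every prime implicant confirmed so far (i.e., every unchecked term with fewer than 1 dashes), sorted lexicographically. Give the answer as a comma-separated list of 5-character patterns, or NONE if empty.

size-2^0 implicants → 00000(✓)  00100(✓)  00101(✓)  00110(✓)  01000(✓)  10010(✓)  10011(✓)  10100(✓)  11000(✓)  11010(✓)  11100(✓)  11101(✓)  11111(✓)
size-2^1 implicants → -0100  -1000  0-000  00-00  001-0  0010-  1-010  1-100  1001-  11-00  110-0  111-1  1110-
Unchecked terms (primes): -0100, -1000, 0-000, 00-00, 001-0, 0010-, 1-010, 1-100, 1001-, 11-00, 110-0, 111-1, 1110-

NONE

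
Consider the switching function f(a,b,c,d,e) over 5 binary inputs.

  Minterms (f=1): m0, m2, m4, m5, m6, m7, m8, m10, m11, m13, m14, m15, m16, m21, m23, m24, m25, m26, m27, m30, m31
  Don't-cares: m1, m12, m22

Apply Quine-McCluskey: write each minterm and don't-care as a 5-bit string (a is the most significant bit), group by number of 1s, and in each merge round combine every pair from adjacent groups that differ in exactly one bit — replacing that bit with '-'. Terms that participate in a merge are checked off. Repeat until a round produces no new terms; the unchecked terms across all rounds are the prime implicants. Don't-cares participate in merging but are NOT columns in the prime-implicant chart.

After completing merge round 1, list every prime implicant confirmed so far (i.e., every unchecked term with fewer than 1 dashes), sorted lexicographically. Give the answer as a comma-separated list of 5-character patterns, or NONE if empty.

NONE

Round 0: 00000✓ 00001✓ 00010✓ 00100✓ 00101✓ 00110✓ 00111✓ 01000✓ 01010✓ 01011✓ 01100✓ 01101✓ 01110✓ 01111✓ 10000✓ 10101✓ 10110✓ 10111✓ 11000✓ 11001✓ 11010✓ 11011✓ 11110✓ 11111✓
Round 1: -0000✓ -0101✓ -0110✓ -0111✓ -1000✓ -1010✓ -1011✓ -1110✓ -1111✓ 0-000✓ 0-010✓ 0-100✓ 0-101✓ 0-110✓ 0-111✓ 00-00✓ 00-01✓ 00-10✓ 000-0✓ 0000-✓ 001-0✓ 001-1✓ 0010-✓ 0011-✓ 01-00✓ 01-10✓ 01-11✓ 010-0✓ 0101-✓ 011-0✓ 011-1✓ 0110-✓ 0111-✓ 1-000✓ 1-110✓ 1-111✓ 101-1✓ 1011-✓ 11-10✓ 11-11✓ 110-0✓ 110-1✓ 1100-✓ 1101-✓ 1111-✓
Round 2: --000 --110✓ --111✓ -01-1 -011-✓ -1-10✓ -1-11✓ -10-0 -101-✓ -111-✓ 0--00✓ 0--10✓ 0-0-0✓ 0-1-0✓ 0-1-1✓ 0-10-✓ 0-11-✓ 00--0✓ 00-0- 001--✓ 01--0✓ 01-1-✓ 011--✓ 1-11-✓ 11-1-✓ 110--
Round 3: --11- -1-1- 0---0 0-1--
PIs = {--000, --11-, -01-1, -1-1-, -10-0, 0---0, 0-1--, 00-0-, 110--}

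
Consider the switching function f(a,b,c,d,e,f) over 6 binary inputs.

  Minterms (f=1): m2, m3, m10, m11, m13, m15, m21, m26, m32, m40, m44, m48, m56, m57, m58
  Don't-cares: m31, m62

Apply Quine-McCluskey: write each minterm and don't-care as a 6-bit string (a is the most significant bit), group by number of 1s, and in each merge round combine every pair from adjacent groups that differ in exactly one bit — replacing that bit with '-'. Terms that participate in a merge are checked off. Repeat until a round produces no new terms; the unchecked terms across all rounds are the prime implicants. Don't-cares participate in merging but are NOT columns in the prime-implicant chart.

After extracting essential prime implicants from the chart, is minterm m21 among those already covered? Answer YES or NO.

size-2^0 implicants → 000010(✓)  000011(✓)  001010(✓)  001011(✓)  001101(✓)  001111(✓)  010101  011010(✓)  011111(✓)  100000(✓)  101000(✓)  101100(✓)  110000(✓)  111000(✓)  111001(✓)  111010(✓)  111110(✓)
size-2^1 implicants → -11010  0-1010  0-1111  00-010(✓)  00-011(✓)  00001-(✓)  001-11  00101-(✓)  0011-1  1-0000(✓)  1-1000(✓)  10-000(✓)  101-00  11-000(✓)  111-10  1110-0  11100-
size-2^2 implicants → 00-01-  1--000
Unchecked terms (primes): -11010, 0-1010, 0-1111, 00-01-, 001-11, 0011-1, 010101, 1--000, 101-00, 111-10, 1110-0, 11100-
Minterm coverage:
  m2 ⊆ 00-01- [E]
  m3 ⊆ 00-01- [E]
  m10 ⊆ 0-1010,00-01-
  m11 ⊆ 00-01-,001-11
  m13 ⊆ 0011-1 [E]
  m15 ⊆ 0-1111,001-11,0011-1
  m21 ⊆ 010101 [E]
  m26 ⊆ -11010,0-1010
  m32 ⊆ 1--000 [E]
  m40 ⊆ 1--000,101-00
  m44 ⊆ 101-00 [E]
  m48 ⊆ 1--000 [E]
  m56 ⊆ 1--000,1110-0,11100-
  m57 ⊆ 11100- [E]
  m58 ⊆ -11010,111-10,1110-0
E = {00-01-, 0011-1, 010101, 1--000, 101-00, 11100-}

YES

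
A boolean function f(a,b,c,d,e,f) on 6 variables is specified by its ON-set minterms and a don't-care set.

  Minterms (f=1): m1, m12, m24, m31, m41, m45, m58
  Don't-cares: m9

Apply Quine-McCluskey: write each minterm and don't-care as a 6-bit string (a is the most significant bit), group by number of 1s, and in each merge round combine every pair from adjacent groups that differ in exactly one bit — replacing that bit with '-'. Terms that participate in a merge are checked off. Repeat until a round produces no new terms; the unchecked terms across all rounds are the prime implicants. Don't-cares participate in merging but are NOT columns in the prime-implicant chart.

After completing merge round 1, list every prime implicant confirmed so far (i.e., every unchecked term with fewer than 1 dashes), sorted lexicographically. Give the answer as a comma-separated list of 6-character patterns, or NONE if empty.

001100, 011000, 011111, 111010

Round 0: 000001✓ 001001✓ 001100 011000 011111 101001✓ 101101✓ 111010
Round 1: -01001 00-001 101-01
PIs = {-01001, 00-001, 001100, 011000, 011111, 101-01, 111010}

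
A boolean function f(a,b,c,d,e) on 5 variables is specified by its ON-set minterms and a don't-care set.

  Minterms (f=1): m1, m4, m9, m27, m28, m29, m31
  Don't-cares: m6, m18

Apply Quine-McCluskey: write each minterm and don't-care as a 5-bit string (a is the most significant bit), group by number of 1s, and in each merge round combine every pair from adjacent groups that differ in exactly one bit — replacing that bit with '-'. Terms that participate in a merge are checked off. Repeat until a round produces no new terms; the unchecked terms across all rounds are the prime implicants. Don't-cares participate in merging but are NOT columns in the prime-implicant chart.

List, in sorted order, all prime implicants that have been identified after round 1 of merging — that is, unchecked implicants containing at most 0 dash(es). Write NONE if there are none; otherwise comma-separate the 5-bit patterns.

[col 0] 00001*, 00100*, 00110*, 01001*, 10010, 11011*, 11100*, 11101*, 11111*
[col 1] 0-001, 001-0, 11-11, 111-1, 1110-
Prime implicants: 0-001, 001-0, 10010, 11-11, 111-1, 1110-

10010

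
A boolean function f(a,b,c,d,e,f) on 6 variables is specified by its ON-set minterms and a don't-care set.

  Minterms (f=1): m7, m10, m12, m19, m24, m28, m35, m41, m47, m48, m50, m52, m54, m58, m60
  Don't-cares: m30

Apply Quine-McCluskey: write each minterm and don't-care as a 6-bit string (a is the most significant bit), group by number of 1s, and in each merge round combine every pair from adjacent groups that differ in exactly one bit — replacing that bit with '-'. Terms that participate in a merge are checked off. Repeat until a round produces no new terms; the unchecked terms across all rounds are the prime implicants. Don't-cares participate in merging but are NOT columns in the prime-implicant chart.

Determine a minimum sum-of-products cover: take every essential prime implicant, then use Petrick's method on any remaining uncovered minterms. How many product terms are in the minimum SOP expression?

Round 0: 000111 001010 001100✓ 010011 011000✓ 011100✓ 011110✓ 100011 101001 101111 110000✓ 110010✓ 110100✓ 110110✓ 111010✓ 111100✓
Round 1: -11100 0-1100 011-00 0111-0 11-010 11-100 110-00✓ 110-10✓ 1100-0✓ 1101-0✓
Round 2: 110--0
PIs = {-11100, 0-1100, 000111, 001010, 010011, 011-00, 0111-0, 100011, 101001, 101111, 11-010, 11-100, 110--0}
Coverage chart:
  m7: 000111 ←essential
  m10: 001010 ←essential
  m12: 0-1100 ←essential
  m19: 010011 ←essential
  m24: 011-00 ←essential
  m28: -11100,0-1100,011-00,0111-0
  m35: 100011 ←essential
  m41: 101001 ←essential
  m47: 101111 ←essential
  m48: 110--0 ←essential
  m50: 11-010,110--0
  m52: 11-100,110--0
  m54: 110--0 ←essential
  m58: 11-010 ←essential
  m60: -11100,11-100
Essential: 0-1100, 000111, 001010, 010011, 011-00, 100011, 101001, 101111, 11-010, 110--0
Petrick residual → -11100
Min cover (11 terms): bcde'f' + a'cde'f' + a'b'c'def + a'b'cd'ef' + a'bc'd'ef + a'bce'f' + ab'c'd'ef + ab'cd'e'f + ab'cdef + abd'ef' + abc'f'

11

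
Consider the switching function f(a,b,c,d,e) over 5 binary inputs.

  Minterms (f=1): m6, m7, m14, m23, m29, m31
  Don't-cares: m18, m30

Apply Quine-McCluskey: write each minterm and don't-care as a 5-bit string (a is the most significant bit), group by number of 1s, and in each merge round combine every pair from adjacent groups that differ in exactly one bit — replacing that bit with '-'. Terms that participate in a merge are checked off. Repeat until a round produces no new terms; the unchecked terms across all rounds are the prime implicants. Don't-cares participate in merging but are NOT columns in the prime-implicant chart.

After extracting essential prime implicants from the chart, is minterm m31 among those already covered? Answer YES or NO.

size-2^0 implicants → 00110(✓)  00111(✓)  01110(✓)  10010  10111(✓)  11101(✓)  11110(✓)  11111(✓)
size-2^1 implicants → -0111  -1110  0-110  0011-  1-111  111-1  1111-
Unchecked terms (primes): -0111, -1110, 0-110, 0011-, 1-111, 10010, 111-1, 1111-
Minterm coverage:
  m6 ⊆ 0-110,0011-
  m7 ⊆ -0111,0011-
  m14 ⊆ -1110,0-110
  m23 ⊆ -0111,1-111
  m29 ⊆ 111-1 [E]
  m31 ⊆ 1-111,111-1,1111-
E = {111-1}

YES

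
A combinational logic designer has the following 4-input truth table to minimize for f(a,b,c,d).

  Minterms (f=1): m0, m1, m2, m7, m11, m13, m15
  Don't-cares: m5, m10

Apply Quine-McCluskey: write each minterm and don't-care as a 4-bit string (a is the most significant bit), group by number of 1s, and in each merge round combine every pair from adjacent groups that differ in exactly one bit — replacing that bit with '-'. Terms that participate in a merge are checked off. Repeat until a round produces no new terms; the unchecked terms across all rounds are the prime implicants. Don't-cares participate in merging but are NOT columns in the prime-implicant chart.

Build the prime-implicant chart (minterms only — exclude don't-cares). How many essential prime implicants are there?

1

size-2^0 implicants → 0000(✓)  0001(✓)  0010(✓)  0101(✓)  0111(✓)  1010(✓)  1011(✓)  1101(✓)  1111(✓)
size-2^1 implicants → -010  -101(✓)  -111(✓)  0-01  00-0  000-  01-1(✓)  1-11  101-  11-1(✓)
size-2^2 implicants → -1-1
Unchecked terms (primes): -010, -1-1, 0-01, 00-0, 000-, 1-11, 101-
Minterm coverage:
  m0 ⊆ 00-0,000-
  m1 ⊆ 0-01,000-
  m2 ⊆ -010,00-0
  m7 ⊆ -1-1 [E]
  m11 ⊆ 1-11,101-
  m13 ⊆ -1-1 [E]
  m15 ⊆ -1-1,1-11
E = {-1-1}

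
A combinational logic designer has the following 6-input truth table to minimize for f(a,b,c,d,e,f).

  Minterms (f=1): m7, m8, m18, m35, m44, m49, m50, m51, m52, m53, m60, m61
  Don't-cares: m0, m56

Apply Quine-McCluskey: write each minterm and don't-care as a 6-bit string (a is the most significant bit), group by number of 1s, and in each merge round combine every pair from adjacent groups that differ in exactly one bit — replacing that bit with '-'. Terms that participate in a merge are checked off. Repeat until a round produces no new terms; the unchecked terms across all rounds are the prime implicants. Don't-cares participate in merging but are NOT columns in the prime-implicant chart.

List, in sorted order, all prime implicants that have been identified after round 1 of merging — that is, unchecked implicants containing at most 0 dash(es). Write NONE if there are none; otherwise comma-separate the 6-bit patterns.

000111

[col 0] 000000*, 000111, 001000*, 010010*, 100011*, 101100*, 110001*, 110010*, 110011*, 110100*, 110101*, 111000*, 111100*, 111101*
[col 1] -10010, 00-000, 1-0011, 1-1100, 11-100*, 11-101*, 110-01, 1100-1, 11001-, 11010-*, 111-00, 11110-*
[col 2] 11-10-
Prime implicants: -10010, 00-000, 000111, 1-0011, 1-1100, 11-10-, 110-01, 1100-1, 11001-, 111-00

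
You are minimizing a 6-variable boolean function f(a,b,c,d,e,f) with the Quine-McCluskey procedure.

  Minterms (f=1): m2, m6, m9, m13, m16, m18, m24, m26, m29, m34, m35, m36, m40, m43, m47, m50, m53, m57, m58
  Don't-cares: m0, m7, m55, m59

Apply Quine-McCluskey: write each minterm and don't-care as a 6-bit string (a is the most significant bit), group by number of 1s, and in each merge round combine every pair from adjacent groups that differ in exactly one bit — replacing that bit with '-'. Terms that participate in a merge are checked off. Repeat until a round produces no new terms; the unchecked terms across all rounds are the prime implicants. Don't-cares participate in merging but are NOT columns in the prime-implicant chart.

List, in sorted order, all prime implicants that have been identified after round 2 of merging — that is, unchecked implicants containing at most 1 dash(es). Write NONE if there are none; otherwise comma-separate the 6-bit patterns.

0-1101, 000-10, 00011-, 001-01, 1-1011, 10-011, 10001-, 100100, 101-11, 101000, 1101-1, 1110-1, 11101-

size-2^0 implicants → 000000(✓)  000010(✓)  000110(✓)  000111(✓)  001001(✓)  001101(✓)  010000(✓)  010010(✓)  011000(✓)  011010(✓)  011101(✓)  100010(✓)  100011(✓)  100100  101000  101011(✓)  101111(✓)  110010(✓)  110101(✓)  110111(✓)  111001(✓)  111010(✓)  111011(✓)
size-2^1 implicants → -00010(✓)  -10010(✓)  -11010(✓)  0-0000(✓)  0-0010(✓)  0-1101  000-10  0000-0(✓)  00011-  001-01  01-000(✓)  01-010(✓)  0100-0(✓)  0110-0(✓)  1-0010(✓)  1-1011  10-011  10001-  101-11  11-010(✓)  1101-1  1110-1  11101-
size-2^2 implicants → --0010  -1-010  0-00-0  01-0-0
Unchecked terms (primes): --0010, -1-010, 0-00-0, 0-1101, 000-10, 00011-, 001-01, 01-0-0, 1-1011, 10-011, 10001-, 100100, 101-11, 101000, 1101-1, 1110-1, 11101-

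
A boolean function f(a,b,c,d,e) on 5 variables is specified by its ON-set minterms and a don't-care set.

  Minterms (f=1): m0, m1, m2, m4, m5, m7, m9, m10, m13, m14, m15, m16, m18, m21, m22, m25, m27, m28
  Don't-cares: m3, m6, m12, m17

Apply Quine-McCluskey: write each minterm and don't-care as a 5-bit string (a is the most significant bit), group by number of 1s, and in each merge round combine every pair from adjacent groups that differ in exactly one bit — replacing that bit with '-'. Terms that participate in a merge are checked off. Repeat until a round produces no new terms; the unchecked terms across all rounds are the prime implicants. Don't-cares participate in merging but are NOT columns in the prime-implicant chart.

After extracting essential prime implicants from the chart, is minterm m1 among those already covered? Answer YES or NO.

Round 0: 00000✓ 00001✓ 00010✓ 00011✓ 00100✓ 00101✓ 00110✓ 00111✓ 01001✓ 01010✓ 01100✓ 01101✓ 01110✓ 01111✓ 10000✓ 10001✓ 10010✓ 10101✓ 10110✓ 11001✓ 11011✓ 11100✓
Round 1: -0000✓ -0001✓ -0010✓ -0101✓ -0110✓ -1001✓ -1100 0-001✓ 0-010✓ 0-100✓ 0-101✓ 0-110✓ 0-111✓ 00-00✓ 00-01✓ 00-10✓ 00-11✓ 000-0✓ 000-1✓ 0000-✓ 0001-✓ 001-0✓ 001-1✓ 0010-✓ 0011-✓ 01-01✓ 01-10✓ 011-0✓ 011-1✓ 0110-✓ 0111-✓ 1-001✓ 10-01✓ 10-10✓ 100-0✓ 1000-✓ 110-1
Round 2: --001 -0-01 -0-10 -00-0 -000- 0--01 0--10 0-1-0✓ 0-1-1✓ 0-10-✓ 0-11-✓ 00--0✓ 00--1✓ 00-0-✓ 00-1-✓ 000--✓ 001--✓ 011--✓
Round 3: 0-1-- 00---
PIs = {--001, -0-01, -0-10, -00-0, -000-, -1100, 0--01, 0--10, 0-1--, 00---, 110-1}
Coverage chart:
  m0: -00-0,-000-,00---
  m1: --001,-0-01,-000-,0--01,00---
  m2: -0-10,-00-0,0--10,00---
  m4: 0-1--,00---
  m5: -0-01,0--01,0-1--,00---
  m7: 0-1--,00---
  m9: --001,0--01
  m10: 0--10 ←essential
  m13: 0--01,0-1--
  m14: 0--10,0-1--
  m15: 0-1-- ←essential
  m16: -00-0,-000-
  m18: -0-10,-00-0
  m21: -0-01 ←essential
  m22: -0-10 ←essential
  m25: --001,110-1
  m27: 110-1 ←essential
  m28: -1100 ←essential
Essential: -0-01, -0-10, -1100, 0--10, 0-1--, 110-1

YES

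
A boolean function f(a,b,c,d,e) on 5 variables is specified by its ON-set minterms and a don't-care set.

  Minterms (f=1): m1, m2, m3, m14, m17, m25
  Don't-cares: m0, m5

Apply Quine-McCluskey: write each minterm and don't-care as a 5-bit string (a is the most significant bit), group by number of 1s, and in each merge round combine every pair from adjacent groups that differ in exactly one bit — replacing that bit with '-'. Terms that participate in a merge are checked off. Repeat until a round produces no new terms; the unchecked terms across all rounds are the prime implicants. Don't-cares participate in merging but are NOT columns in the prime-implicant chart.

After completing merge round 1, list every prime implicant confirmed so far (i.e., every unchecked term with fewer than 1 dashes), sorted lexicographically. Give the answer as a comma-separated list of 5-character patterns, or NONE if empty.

01110

[col 0] 00000*, 00001*, 00010*, 00011*, 00101*, 01110, 10001*, 11001*
[col 1] -0001, 00-01, 000-0*, 000-1*, 0000-*, 0001-*, 1-001
[col 2] 000--
Prime implicants: -0001, 00-01, 000--, 01110, 1-001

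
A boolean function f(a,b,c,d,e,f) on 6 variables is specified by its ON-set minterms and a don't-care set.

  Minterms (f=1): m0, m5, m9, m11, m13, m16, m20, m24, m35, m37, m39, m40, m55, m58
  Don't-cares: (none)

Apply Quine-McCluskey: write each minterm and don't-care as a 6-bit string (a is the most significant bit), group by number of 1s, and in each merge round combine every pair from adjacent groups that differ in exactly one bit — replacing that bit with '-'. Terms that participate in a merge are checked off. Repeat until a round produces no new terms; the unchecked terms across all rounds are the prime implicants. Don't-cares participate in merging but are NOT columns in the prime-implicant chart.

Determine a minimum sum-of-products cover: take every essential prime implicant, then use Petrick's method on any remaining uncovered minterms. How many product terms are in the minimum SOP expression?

10

[col 0] 000000*, 000101*, 001001*, 001011*, 001101*, 010000*, 010100*, 011000*, 100011*, 100101*, 100111*, 101000, 110111*, 111010
[col 1] -00101, 0-0000, 00-101, 001-01, 0010-1, 01-000, 010-00, 1-0111, 100-11, 1001-1
Prime implicants: -00101, 0-0000, 00-101, 001-01, 0010-1, 01-000, 010-00, 1-0111, 100-11, 1001-1, 101000, 111010
PI chart (minterm → PIs covering it):
  0 | 0-0000  (sole → essential)
  5 | -00101,00-101
  9 | 001-01,0010-1
  11 | 0010-1  (sole → essential)
  13 | 00-101,001-01
  16 | 0-0000,01-000,010-00
  20 | 010-00  (sole → essential)
  24 | 01-000  (sole → essential)
  35 | 100-11  (sole → essential)
  37 | -00101,1001-1
  39 | 1-0111,100-11,1001-1
  40 | 101000  (sole → essential)
  55 | 1-0111  (sole → essential)
  58 | 111010  (sole → essential)
Essential prime implicants: 0-0000, 0010-1, 01-000, 010-00, 1-0111, 100-11, 101000, 111010
Petrick residual → -00101, 00-101
Minimum SOP uses 10 PIs: b'c'de'f + a'c'd'e'f' + a'b'de'f + a'b'cd'f + a'bd'e'f' + a'bc'e'f' + ac'def + ab'c'ef + ab'cd'e'f' + abcd'ef'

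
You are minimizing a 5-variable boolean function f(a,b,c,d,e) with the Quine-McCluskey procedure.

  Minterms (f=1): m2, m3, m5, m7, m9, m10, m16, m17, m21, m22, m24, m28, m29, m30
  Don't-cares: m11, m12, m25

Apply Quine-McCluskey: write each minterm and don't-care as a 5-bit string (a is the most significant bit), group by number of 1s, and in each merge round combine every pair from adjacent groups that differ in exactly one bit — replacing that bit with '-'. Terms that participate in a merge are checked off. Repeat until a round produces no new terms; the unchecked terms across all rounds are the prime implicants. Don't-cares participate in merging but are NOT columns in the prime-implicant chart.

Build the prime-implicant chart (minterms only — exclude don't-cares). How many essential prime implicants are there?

3

size-2^0 implicants → 00010(✓)  00011(✓)  00101(✓)  00111(✓)  01001(✓)  01010(✓)  01011(✓)  01100(✓)  10000(✓)  10001(✓)  10101(✓)  10110(✓)  11000(✓)  11001(✓)  11100(✓)  11101(✓)  11110(✓)
size-2^1 implicants → -0101  -1001  -1100  0-010(✓)  0-011(✓)  00-11  0001-(✓)  001-1  010-1  0101-(✓)  1-000(✓)  1-001(✓)  1-101(✓)  1-110  10-01(✓)  1000-(✓)  11-00(✓)  11-01(✓)  1100-(✓)  111-0  1110-(✓)
size-2^2 implicants → 0-01-  1--01  1-00-  11-0-
Unchecked terms (primes): -0101, -1001, -1100, 0-01-, 00-11, 001-1, 010-1, 1--01, 1-00-, 1-110, 11-0-, 111-0
Minterm coverage:
  m2 ⊆ 0-01- [E]
  m3 ⊆ 0-01-,00-11
  m5 ⊆ -0101,001-1
  m7 ⊆ 00-11,001-1
  m9 ⊆ -1001,010-1
  m10 ⊆ 0-01- [E]
  m16 ⊆ 1-00- [E]
  m17 ⊆ 1--01,1-00-
  m21 ⊆ -0101,1--01
  m22 ⊆ 1-110 [E]
  m24 ⊆ 1-00-,11-0-
  m28 ⊆ -1100,11-0-,111-0
  m29 ⊆ 1--01,11-0-
  m30 ⊆ 1-110,111-0
E = {0-01-, 1-00-, 1-110}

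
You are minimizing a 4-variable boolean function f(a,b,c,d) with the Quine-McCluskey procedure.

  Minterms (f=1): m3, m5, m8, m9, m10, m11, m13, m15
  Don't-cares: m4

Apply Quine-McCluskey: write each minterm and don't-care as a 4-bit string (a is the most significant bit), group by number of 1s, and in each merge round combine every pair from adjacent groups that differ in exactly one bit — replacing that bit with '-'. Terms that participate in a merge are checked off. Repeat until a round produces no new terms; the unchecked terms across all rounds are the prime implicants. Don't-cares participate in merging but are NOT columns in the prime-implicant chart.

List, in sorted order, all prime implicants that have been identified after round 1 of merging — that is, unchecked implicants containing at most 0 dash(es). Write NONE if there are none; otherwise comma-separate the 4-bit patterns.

NONE

Round 0: 0011✓ 0100✓ 0101✓ 1000✓ 1001✓ 1010✓ 1011✓ 1101✓ 1111✓
Round 1: -011 -101 010- 1-01✓ 1-11✓ 10-0✓ 10-1✓ 100-✓ 101-✓ 11-1✓
Round 2: 1--1 10--
PIs = {-011, -101, 010-, 1--1, 10--}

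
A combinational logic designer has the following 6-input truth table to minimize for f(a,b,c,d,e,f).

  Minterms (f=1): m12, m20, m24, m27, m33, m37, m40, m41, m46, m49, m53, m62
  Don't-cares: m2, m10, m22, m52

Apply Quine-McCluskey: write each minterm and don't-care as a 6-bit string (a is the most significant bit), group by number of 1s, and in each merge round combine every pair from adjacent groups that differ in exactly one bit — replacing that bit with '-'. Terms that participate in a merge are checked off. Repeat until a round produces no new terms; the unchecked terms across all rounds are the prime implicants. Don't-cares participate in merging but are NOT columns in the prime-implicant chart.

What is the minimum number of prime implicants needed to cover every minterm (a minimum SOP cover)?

7

[col 0] 000010*, 001010*, 001100, 010100*, 010110*, 011000, 011011, 100001*, 100101*, 101000*, 101001*, 101110*, 110001*, 110100*, 110101*, 111110*
[col 1] -10100, 00-010, 0101-0, 1-0001*, 1-0101*, 1-1110, 10-001, 100-01*, 10100-, 110-01*, 11010-
[col 2] 1-0-01
Prime implicants: -10100, 00-010, 001100, 0101-0, 011000, 011011, 1-0-01, 1-1110, 10-001, 10100-, 11010-
PI chart (minterm → PIs covering it):
  12 | 001100  (sole → essential)
  20 | -10100,0101-0
  24 | 011000  (sole → essential)
  27 | 011011  (sole → essential)
  33 | 1-0-01,10-001
  37 | 1-0-01  (sole → essential)
  40 | 10100-  (sole → essential)
  41 | 10-001,10100-
  46 | 1-1110  (sole → essential)
  49 | 1-0-01  (sole → essential)
  53 | 1-0-01,11010-
  62 | 1-1110  (sole → essential)
Essential prime implicants: 001100, 011000, 011011, 1-0-01, 1-1110, 10100-
Petrick residual → -10100
Minimum SOP uses 7 PIs: bc'de'f' + a'b'cde'f' + a'bcd'e'f' + a'bcd'ef + ac'e'f + acdef' + ab'cd'e'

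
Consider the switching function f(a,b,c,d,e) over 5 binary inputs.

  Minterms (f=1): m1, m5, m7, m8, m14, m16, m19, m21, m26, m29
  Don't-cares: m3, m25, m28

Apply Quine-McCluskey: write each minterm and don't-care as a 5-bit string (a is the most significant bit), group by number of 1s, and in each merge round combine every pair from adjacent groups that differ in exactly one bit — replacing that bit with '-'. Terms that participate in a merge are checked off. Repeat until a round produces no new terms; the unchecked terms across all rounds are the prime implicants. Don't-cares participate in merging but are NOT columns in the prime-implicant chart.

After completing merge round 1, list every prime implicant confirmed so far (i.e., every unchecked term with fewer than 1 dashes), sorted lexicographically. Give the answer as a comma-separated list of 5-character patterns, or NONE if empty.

[col 0] 00001*, 00011*, 00101*, 00111*, 01000, 01110, 10000, 10011*, 10101*, 11001*, 11010, 11100*, 11101*
[col 1] -0011, -0101, 00-01*, 00-11*, 000-1*, 001-1*, 1-101, 11-01, 1110-
[col 2] 00--1
Prime implicants: -0011, -0101, 00--1, 01000, 01110, 1-101, 10000, 11-01, 11010, 1110-

01000, 01110, 10000, 11010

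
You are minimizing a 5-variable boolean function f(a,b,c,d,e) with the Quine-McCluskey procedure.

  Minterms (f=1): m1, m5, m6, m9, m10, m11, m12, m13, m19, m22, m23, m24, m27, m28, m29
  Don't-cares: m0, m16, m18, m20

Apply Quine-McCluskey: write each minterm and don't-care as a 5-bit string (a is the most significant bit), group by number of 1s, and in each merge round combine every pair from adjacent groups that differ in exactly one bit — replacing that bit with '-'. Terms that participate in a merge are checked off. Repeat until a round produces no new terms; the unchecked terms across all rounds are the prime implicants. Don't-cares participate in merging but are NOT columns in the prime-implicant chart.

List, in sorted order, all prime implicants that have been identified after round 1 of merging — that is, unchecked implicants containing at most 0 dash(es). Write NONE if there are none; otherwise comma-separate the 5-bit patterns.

Round 0: 00000✓ 00001✓ 00101✓ 00110✓ 01001✓ 01010✓ 01011✓ 01100✓ 01101✓ 10000✓ 10010✓ 10011✓ 10100✓ 10110✓ 10111✓ 11000✓ 11011✓ 11100✓ 11101✓
Round 1: -0000 -0110 -1011 -1100✓ -1101✓ 0-001✓ 0-101✓ 00-01✓ 0000- 01-01✓ 010-1 0101- 0110-✓ 1-000✓ 1-011 1-100✓ 10-00✓ 10-10✓ 10-11✓ 100-0✓ 1001-✓ 101-0✓ 1011-✓ 11-00✓ 1110-✓
Round 2: -110- 0--01 1--00 10--0 10-1-
PIs = {-0000, -0110, -1011, -110-, 0--01, 0000-, 010-1, 0101-, 1--00, 1-011, 10--0, 10-1-}

NONE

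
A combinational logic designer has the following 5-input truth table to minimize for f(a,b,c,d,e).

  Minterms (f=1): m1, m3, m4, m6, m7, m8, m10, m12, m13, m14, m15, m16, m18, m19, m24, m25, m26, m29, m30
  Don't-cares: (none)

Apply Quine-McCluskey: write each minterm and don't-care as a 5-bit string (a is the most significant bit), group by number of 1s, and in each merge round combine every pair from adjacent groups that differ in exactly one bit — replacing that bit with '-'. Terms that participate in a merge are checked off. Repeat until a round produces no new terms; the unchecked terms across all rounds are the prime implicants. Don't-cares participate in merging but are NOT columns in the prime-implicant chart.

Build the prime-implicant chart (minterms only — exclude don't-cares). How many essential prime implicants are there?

size-2^0 implicants → 00001(✓)  00011(✓)  00100(✓)  00110(✓)  00111(✓)  01000(✓)  01010(✓)  01100(✓)  01101(✓)  01110(✓)  01111(✓)  10000(✓)  10010(✓)  10011(✓)  11000(✓)  11001(✓)  11010(✓)  11101(✓)  11110(✓)
size-2^1 implicants → -0011  -1000(✓)  -1010(✓)  -1101  -1110(✓)  0-100(✓)  0-110(✓)  0-111(✓)  00-11  000-1  001-0(✓)  0011-(✓)  01-00(✓)  01-10(✓)  010-0(✓)  011-0(✓)  011-1(✓)  0110-(✓)  0111-(✓)  1-000(✓)  1-010(✓)  100-0(✓)  1001-  11-01  11-10(✓)  110-0(✓)  1100-
size-2^2 implicants → -1-10  -10-0  0-1-0  0-11-  01--0  011--  1-0-0
Unchecked terms (primes): -0011, -1-10, -10-0, -1101, 0-1-0, 0-11-, 00-11, 000-1, 01--0, 011--, 1-0-0, 1001-, 11-01, 1100-
Minterm coverage:
  m1 ⊆ 000-1 [E]
  m3 ⊆ -0011,00-11,000-1
  m4 ⊆ 0-1-0 [E]
  m6 ⊆ 0-1-0,0-11-
  m7 ⊆ 0-11-,00-11
  m8 ⊆ -10-0,01--0
  m10 ⊆ -1-10,-10-0,01--0
  m12 ⊆ 0-1-0,01--0,011--
  m13 ⊆ -1101,011--
  m14 ⊆ -1-10,0-1-0,0-11-,01--0,011--
  m15 ⊆ 0-11-,011--
  m16 ⊆ 1-0-0 [E]
  m18 ⊆ 1-0-0,1001-
  m19 ⊆ -0011,1001-
  m24 ⊆ -10-0,1-0-0,1100-
  m25 ⊆ 11-01,1100-
  m26 ⊆ -1-10,-10-0,1-0-0
  m29 ⊆ -1101,11-01
  m30 ⊆ -1-10 [E]
E = {-1-10, 0-1-0, 000-1, 1-0-0}

4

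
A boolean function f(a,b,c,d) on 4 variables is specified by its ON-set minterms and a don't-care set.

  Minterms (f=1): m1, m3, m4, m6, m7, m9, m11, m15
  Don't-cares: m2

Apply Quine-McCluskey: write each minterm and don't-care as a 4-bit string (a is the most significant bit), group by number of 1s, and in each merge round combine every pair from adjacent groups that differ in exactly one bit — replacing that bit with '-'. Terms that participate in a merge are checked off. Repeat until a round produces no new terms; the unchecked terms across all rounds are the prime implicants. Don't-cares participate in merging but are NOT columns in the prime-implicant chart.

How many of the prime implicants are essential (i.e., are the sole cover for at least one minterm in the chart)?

[col 0] 0001*, 0010*, 0011*, 0100*, 0110*, 0111*, 1001*, 1011*, 1111*
[col 1] -001*, -011*, -111*, 0-10*, 0-11*, 00-1*, 001-*, 01-0, 011-*, 1-11*, 10-1*
[col 2] --11, -0-1, 0-1-
Prime implicants: --11, -0-1, 0-1-, 01-0
PI chart (minterm → PIs covering it):
  1 | -0-1  (sole → essential)
  3 | --11,-0-1,0-1-
  4 | 01-0  (sole → essential)
  6 | 0-1-,01-0
  7 | --11,0-1-
  9 | -0-1  (sole → essential)
  11 | --11,-0-1
  15 | --11  (sole → essential)
Essential prime implicants: --11, -0-1, 01-0

3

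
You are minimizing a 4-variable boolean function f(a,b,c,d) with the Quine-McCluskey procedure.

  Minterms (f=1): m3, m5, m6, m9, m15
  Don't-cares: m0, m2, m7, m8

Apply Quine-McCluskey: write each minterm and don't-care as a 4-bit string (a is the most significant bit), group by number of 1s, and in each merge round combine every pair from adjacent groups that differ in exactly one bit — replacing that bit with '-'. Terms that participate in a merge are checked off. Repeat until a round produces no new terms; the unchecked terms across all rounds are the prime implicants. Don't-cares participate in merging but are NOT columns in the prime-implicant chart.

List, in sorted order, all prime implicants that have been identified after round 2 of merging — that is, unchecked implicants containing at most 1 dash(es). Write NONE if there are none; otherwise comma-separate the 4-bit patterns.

-000, -111, 00-0, 01-1, 100-

[col 0] 0000*, 0010*, 0011*, 0101*, 0110*, 0111*, 1000*, 1001*, 1111*
[col 1] -000, -111, 0-10*, 0-11*, 00-0, 001-*, 01-1, 011-*, 100-
[col 2] 0-1-
Prime implicants: -000, -111, 0-1-, 00-0, 01-1, 100-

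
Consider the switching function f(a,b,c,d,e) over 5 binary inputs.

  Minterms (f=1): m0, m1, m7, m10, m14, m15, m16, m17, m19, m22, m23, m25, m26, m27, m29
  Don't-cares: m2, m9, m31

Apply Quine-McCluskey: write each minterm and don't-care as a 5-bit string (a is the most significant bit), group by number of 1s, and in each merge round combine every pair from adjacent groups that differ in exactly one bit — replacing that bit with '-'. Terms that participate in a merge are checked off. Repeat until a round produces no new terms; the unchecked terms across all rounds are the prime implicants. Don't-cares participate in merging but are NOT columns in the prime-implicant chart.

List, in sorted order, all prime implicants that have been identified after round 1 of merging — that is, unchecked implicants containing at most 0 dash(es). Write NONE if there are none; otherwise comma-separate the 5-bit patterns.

size-2^0 implicants → 00000(✓)  00001(✓)  00010(✓)  00111(✓)  01001(✓)  01010(✓)  01110(✓)  01111(✓)  10000(✓)  10001(✓)  10011(✓)  10110(✓)  10111(✓)  11001(✓)  11010(✓)  11011(✓)  11101(✓)  11111(✓)
size-2^1 implicants → -0000(✓)  -0001(✓)  -0111(✓)  -1001(✓)  -1010  -1111(✓)  0-001(✓)  0-010  0-111(✓)  000-0  0000-(✓)  01-10  0111-  1-001(✓)  1-011(✓)  1-111(✓)  10-11(✓)  100-1(✓)  1000-(✓)  1011-  11-01(✓)  11-11(✓)  110-1(✓)  1101-  111-1(✓)
size-2^2 implicants → --001  --111  -000-  1--11  1-0-1  11--1
Unchecked terms (primes): --001, --111, -000-, -1010, 0-010, 000-0, 01-10, 0111-, 1--11, 1-0-1, 1011-, 11--1, 1101-

NONE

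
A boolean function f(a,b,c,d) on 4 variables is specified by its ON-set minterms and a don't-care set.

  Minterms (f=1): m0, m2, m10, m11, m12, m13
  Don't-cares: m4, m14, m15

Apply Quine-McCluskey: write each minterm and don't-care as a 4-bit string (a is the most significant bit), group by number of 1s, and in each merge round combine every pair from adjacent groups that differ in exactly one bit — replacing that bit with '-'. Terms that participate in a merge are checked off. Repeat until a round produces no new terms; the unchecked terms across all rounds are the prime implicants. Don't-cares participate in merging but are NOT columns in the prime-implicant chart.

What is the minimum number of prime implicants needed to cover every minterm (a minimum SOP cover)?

3

size-2^0 implicants → 0000(✓)  0010(✓)  0100(✓)  1010(✓)  1011(✓)  1100(✓)  1101(✓)  1110(✓)  1111(✓)
size-2^1 implicants → -010  -100  0-00  00-0  1-10(✓)  1-11(✓)  101-(✓)  11-0(✓)  11-1(✓)  110-(✓)  111-(✓)
size-2^2 implicants → 1-1-  11--
Unchecked terms (primes): -010, -100, 0-00, 00-0, 1-1-, 11--
Minterm coverage:
  m0 ⊆ 0-00,00-0
  m2 ⊆ -010,00-0
  m10 ⊆ -010,1-1-
  m11 ⊆ 1-1- [E]
  m12 ⊆ -100,11--
  m13 ⊆ 11-- [E]
E = {1-1-, 11--}
Petrick residual → 00-0
Cover = a'b'd' + ac + ab  |cover|=3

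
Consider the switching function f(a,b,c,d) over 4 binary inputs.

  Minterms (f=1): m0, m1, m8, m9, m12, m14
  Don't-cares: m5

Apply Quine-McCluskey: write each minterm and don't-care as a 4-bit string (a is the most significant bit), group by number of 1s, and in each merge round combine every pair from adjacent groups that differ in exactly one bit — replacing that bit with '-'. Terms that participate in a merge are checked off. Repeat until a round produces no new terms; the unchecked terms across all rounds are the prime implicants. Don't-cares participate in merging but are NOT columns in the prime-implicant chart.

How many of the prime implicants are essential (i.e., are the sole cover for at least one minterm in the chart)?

Round 0: 0000✓ 0001✓ 0101✓ 1000✓ 1001✓ 1100✓ 1110✓
Round 1: -000✓ -001✓ 0-01 000-✓ 1-00 100-✓ 11-0
Round 2: -00-
PIs = {-00-, 0-01, 1-00, 11-0}
Coverage chart:
  m0: -00- ←essential
  m1: -00-,0-01
  m8: -00-,1-00
  m9: -00- ←essential
  m12: 1-00,11-0
  m14: 11-0 ←essential
Essential: -00-, 11-0

2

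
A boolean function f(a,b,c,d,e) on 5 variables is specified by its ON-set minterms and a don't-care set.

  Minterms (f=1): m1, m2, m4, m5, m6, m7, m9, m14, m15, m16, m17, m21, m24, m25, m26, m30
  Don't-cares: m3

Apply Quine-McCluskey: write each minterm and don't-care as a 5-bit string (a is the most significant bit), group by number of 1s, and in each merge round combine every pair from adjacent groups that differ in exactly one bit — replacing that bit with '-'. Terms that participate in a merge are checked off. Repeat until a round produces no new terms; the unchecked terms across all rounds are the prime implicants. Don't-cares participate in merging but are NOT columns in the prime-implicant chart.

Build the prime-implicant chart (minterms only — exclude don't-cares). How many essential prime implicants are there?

size-2^0 implicants → 00001(✓)  00010(✓)  00011(✓)  00100(✓)  00101(✓)  00110(✓)  00111(✓)  01001(✓)  01110(✓)  01111(✓)  10000(✓)  10001(✓)  10101(✓)  11000(✓)  11001(✓)  11010(✓)  11110(✓)
size-2^1 implicants → -0001(✓)  -0101(✓)  -1001(✓)  -1110  0-001(✓)  0-110(✓)  0-111(✓)  00-01(✓)  00-10(✓)  00-11(✓)  000-1(✓)  0001-(✓)  001-0(✓)  001-1(✓)  0010-(✓)  0011-(✓)  0111-(✓)  1-000(✓)  1-001(✓)  10-01(✓)  1000-(✓)  11-10  110-0  1100-(✓)
size-2^2 implicants → --001  -0-01  0-11-  00--1  00-1-  001--  1-00-
Unchecked terms (primes): --001, -0-01, -1110, 0-11-, 00--1, 00-1-, 001--, 1-00-, 11-10, 110-0
Minterm coverage:
  m1 ⊆ --001,-0-01,00--1
  m2 ⊆ 00-1- [E]
  m4 ⊆ 001-- [E]
  m5 ⊆ -0-01,00--1,001--
  m6 ⊆ 0-11-,00-1-,001--
  m7 ⊆ 0-11-,00--1,00-1-,001--
  m9 ⊆ --001 [E]
  m14 ⊆ -1110,0-11-
  m15 ⊆ 0-11- [E]
  m16 ⊆ 1-00- [E]
  m17 ⊆ --001,-0-01,1-00-
  m21 ⊆ -0-01 [E]
  m24 ⊆ 1-00-,110-0
  m25 ⊆ --001,1-00-
  m26 ⊆ 11-10,110-0
  m30 ⊆ -1110,11-10
E = {--001, -0-01, 0-11-, 00-1-, 001--, 1-00-}

6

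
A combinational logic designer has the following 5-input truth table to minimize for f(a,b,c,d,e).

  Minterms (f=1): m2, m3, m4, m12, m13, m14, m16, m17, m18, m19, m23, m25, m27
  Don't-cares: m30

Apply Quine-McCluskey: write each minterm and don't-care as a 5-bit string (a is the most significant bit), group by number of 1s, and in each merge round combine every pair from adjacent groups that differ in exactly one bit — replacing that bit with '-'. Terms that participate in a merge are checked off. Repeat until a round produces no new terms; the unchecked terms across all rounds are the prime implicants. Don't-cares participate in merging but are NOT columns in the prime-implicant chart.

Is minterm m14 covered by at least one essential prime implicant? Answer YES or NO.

NO

size-2^0 implicants → 00010(✓)  00011(✓)  00100(✓)  01100(✓)  01101(✓)  01110(✓)  10000(✓)  10001(✓)  10010(✓)  10011(✓)  10111(✓)  11001(✓)  11011(✓)  11110(✓)
size-2^1 implicants → -0010(✓)  -0011(✓)  -1110  0-100  0001-(✓)  011-0  0110-  1-001(✓)  1-011(✓)  10-11  100-0(✓)  100-1(✓)  1000-(✓)  1001-(✓)  110-1(✓)
size-2^2 implicants → -001-  1-0-1  100--
Unchecked terms (primes): -001-, -1110, 0-100, 011-0, 0110-, 1-0-1, 10-11, 100--
Minterm coverage:
  m2 ⊆ -001- [E]
  m3 ⊆ -001- [E]
  m4 ⊆ 0-100 [E]
  m12 ⊆ 0-100,011-0,0110-
  m13 ⊆ 0110- [E]
  m14 ⊆ -1110,011-0
  m16 ⊆ 100-- [E]
  m17 ⊆ 1-0-1,100--
  m18 ⊆ -001-,100--
  m19 ⊆ -001-,1-0-1,10-11,100--
  m23 ⊆ 10-11 [E]
  m25 ⊆ 1-0-1 [E]
  m27 ⊆ 1-0-1 [E]
E = {-001-, 0-100, 0110-, 1-0-1, 10-11, 100--}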